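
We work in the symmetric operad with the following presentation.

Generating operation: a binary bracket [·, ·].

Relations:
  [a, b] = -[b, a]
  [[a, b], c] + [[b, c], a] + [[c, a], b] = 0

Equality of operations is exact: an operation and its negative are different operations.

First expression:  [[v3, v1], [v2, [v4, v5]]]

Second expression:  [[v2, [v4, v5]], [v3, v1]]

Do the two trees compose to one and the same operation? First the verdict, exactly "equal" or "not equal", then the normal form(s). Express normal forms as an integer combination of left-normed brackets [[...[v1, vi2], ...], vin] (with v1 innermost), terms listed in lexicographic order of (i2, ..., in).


not equal; the first gives -[[[[v1, v3], v2], v4], v5] + [[[[v1, v3], v2], v5], v4] + [[[[v1, v3], v4], v5], v2] - [[[[v1, v3], v5], v4], v2] and the second [[[[v1, v3], v2], v4], v5] - [[[[v1, v3], v2], v5], v4] - [[[[v1, v3], v4], v5], v2] + [[[[v1, v3], v5], v4], v2]

Reducing the first expression gives -[[[[v1, v3], v2], v4], v5] + [[[[v1, v3], v2], v5], v4] + [[[[v1, v3], v4], v5], v2] - [[[[v1, v3], v5], v4], v2]
Reducing the second expression gives [[[[v1, v3], v2], v4], v5] - [[[[v1, v3], v2], v5], v4] - [[[[v1, v3], v4], v5], v2] + [[[[v1, v3], v5], v4], v2]
The forms do not match — not equal.


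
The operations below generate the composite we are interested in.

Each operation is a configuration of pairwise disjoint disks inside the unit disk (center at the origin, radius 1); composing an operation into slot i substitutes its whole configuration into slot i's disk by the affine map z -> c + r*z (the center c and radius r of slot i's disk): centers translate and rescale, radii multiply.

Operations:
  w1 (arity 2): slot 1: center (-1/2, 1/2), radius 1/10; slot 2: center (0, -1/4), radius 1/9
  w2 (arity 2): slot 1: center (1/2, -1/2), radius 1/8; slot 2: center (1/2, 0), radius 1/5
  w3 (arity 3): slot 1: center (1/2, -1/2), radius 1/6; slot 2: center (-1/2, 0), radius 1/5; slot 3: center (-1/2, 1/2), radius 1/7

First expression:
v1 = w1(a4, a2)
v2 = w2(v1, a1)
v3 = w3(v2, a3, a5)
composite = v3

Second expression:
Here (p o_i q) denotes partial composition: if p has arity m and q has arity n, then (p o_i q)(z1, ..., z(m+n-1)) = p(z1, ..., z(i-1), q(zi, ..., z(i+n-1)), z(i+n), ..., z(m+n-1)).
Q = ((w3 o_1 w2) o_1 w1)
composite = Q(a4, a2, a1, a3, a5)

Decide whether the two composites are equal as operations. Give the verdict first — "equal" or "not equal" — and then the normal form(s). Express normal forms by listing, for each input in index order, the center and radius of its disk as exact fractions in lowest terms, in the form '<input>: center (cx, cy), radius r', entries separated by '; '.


equal — both sides give a1: center (7/12, -1/2), radius 1/30; a2: center (7/12, -113/192), radius 1/432; a3: center (-1/2, 0), radius 1/5; a4: center (55/96, -55/96), radius 1/480; a5: center (-1/2, 1/2), radius 1/7


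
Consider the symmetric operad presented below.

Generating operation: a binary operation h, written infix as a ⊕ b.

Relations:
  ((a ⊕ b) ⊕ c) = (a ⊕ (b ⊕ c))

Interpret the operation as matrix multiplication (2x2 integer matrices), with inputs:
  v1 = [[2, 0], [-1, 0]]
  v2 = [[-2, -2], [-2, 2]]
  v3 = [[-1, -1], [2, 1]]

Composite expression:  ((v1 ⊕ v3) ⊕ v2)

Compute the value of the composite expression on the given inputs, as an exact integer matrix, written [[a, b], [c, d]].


[[8, 0], [-4, 0]]


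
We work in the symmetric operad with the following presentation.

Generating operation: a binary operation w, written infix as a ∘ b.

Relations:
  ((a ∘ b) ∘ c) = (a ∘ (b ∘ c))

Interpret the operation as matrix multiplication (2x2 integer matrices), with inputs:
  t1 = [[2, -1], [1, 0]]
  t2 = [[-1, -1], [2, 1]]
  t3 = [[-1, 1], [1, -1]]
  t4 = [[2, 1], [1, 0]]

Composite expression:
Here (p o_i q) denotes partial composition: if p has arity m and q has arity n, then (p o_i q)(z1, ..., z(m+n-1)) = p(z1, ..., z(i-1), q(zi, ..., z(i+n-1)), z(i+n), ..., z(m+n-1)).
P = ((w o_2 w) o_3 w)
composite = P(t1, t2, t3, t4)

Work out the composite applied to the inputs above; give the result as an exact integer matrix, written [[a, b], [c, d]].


[[1, 1], [0, 0]]

(t3 ∘ t4) = [[-1, -1], [1, 1]]
(t2 ∘ (t3 ∘ t4)) = [[0, 0], [-1, -1]]
(t1 ∘ (t2 ∘ (t3 ∘ t4))) = [[1, 1], [0, 0]]


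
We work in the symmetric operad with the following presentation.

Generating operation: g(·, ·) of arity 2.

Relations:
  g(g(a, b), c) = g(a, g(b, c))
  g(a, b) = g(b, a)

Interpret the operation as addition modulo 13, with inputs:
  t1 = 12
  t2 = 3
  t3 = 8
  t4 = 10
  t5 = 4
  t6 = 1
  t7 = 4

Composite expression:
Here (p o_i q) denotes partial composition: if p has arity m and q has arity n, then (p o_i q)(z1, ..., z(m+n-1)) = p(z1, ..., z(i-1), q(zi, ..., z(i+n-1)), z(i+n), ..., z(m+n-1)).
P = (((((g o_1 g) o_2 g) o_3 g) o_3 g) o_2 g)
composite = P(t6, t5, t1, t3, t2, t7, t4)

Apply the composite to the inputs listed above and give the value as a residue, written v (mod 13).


3 (mod 13)

g(t5, t1) = 3
g(t3, t2) = 11
g(g(t3, t2), t7) = 2
g(g(t5, t1), g(g(t3, t2), t7)) = 5
g(t6, g(g(t5, t1), g(g(t3, t2), t7))) = 6
g(g(t6, g(g(t5, t1), g(g(t3, t2), t7))), t4) = 3


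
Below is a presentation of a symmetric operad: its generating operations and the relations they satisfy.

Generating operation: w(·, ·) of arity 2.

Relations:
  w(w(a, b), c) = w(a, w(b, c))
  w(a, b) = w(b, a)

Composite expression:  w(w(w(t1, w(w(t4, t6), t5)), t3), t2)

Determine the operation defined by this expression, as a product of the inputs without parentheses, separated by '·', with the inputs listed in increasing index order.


t1 · t2 · t3 · t4 · t5 · t6


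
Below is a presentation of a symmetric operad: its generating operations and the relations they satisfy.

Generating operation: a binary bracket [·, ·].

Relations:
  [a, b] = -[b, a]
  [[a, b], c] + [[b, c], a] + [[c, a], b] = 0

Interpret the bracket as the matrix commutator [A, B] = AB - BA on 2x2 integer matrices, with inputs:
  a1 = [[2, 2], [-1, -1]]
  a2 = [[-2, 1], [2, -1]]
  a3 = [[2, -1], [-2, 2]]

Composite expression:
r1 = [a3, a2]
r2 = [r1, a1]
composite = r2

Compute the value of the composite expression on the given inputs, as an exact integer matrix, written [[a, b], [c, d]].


[[-3, 3], [6, 3]]

[a3, a2] = [[0, -1], [2, 0]]
[[a3, a2], a1] = [[-3, 3], [6, 3]]


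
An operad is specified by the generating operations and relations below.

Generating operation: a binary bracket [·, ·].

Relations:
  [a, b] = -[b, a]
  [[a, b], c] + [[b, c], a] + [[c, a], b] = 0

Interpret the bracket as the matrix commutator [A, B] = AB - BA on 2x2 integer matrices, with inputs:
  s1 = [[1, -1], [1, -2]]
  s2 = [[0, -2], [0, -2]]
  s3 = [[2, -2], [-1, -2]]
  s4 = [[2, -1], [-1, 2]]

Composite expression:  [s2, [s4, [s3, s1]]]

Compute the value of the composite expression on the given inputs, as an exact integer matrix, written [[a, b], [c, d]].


[[-12, 24], [-12, 12]]

[s3, s1] = [[-3, 2], [-7, 3]]
[s4, [s3, s1]] = [[9, -6], [6, -9]]
[s2, [s4, [s3, s1]]] = [[-12, 24], [-12, 12]]


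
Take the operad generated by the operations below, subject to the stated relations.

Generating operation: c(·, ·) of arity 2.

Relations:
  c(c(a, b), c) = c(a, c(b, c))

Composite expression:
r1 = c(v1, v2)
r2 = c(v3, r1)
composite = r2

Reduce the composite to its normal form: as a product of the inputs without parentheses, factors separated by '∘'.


Key point: c is associative — brackets drop, the v-order remains.
c(v1, v2) flattens to v1 ∘ v2
c(v3, c(v1, v2)) flattens to v3 ∘ v1 ∘ v2

v3 ∘ v1 ∘ v2


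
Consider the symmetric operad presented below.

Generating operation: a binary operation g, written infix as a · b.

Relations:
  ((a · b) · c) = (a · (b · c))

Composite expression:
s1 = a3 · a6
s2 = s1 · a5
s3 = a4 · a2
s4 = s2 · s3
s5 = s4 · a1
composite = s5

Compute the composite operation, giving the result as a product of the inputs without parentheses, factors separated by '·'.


a3 · a6 · a5 · a4 · a2 · a1


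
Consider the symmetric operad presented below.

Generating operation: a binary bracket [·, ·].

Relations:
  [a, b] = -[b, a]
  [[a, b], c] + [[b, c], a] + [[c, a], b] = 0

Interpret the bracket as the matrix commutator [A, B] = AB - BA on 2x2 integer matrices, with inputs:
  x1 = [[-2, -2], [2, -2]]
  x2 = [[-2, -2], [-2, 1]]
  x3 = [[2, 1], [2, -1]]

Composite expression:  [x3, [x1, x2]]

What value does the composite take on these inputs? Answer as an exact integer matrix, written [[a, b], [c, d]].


[[6, -34], [50, -6]]

[x1, x2] = [[8, -6], [-6, -8]]
[x3, [x1, x2]] = [[6, -34], [50, -6]]


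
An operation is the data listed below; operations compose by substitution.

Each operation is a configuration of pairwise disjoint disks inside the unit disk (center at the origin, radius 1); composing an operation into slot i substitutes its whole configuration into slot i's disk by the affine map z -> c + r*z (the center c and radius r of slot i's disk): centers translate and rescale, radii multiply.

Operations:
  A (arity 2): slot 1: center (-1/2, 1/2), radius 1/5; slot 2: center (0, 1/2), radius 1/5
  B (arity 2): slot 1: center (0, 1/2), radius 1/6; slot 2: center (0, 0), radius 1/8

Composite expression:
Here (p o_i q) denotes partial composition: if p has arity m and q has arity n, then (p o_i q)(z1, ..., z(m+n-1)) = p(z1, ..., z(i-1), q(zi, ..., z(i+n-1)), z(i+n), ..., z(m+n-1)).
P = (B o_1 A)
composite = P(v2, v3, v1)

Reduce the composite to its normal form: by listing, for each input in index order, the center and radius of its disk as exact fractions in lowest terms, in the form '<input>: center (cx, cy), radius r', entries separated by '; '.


Each v-disk chains the slot maps above it in B; radii multiply.
input v2: applying the 2 nested substitutions gives center (-1/12, 7/12), radius 1/30
input v3: applying the 2 nested substitutions gives center (0, 7/12), radius 1/30
input v1: applying the 1 nested substitution gives center (0, 0), radius 1/8

v1: center (0, 0), radius 1/8; v2: center (-1/12, 7/12), radius 1/30; v3: center (0, 7/12), radius 1/30


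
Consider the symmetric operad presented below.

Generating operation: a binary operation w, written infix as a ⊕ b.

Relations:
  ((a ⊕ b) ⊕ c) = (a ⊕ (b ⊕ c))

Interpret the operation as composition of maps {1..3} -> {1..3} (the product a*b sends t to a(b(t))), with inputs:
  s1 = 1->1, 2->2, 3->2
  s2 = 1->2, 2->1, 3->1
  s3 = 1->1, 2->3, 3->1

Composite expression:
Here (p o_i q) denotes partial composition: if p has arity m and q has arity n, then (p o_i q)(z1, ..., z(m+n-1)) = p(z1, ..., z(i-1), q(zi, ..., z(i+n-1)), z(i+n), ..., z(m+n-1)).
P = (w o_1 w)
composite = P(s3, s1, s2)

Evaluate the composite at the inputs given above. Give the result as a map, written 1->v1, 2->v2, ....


1->3, 2->1, 3->1

(s3 ⊕ s1) = 1->1, 2->3, 3->3
((s3 ⊕ s1) ⊕ s2) = 1->3, 2->1, 3->1


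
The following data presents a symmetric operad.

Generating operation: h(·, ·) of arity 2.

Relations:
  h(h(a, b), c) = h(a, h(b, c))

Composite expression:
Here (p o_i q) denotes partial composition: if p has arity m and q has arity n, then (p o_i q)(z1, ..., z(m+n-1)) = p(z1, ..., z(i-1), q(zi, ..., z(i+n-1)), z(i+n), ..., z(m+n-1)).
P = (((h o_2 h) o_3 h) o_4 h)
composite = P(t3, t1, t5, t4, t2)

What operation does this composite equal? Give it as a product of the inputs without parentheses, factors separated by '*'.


All parenthesizations of h agree; list the t-inputs left to right.
h(t4, t2) spells out as t4 * t2
h(t5, h(t4, t2)) spells out as t5 * t4 * t2
h(t1, h(t5, h(t4, t2))) spells out as t1 * t5 * t4 * t2
h(t3, h(t1, h(t5, h(t4, t2)))) spells out as t3 * t1 * t5 * t4 * t2

t3 * t1 * t5 * t4 * t2


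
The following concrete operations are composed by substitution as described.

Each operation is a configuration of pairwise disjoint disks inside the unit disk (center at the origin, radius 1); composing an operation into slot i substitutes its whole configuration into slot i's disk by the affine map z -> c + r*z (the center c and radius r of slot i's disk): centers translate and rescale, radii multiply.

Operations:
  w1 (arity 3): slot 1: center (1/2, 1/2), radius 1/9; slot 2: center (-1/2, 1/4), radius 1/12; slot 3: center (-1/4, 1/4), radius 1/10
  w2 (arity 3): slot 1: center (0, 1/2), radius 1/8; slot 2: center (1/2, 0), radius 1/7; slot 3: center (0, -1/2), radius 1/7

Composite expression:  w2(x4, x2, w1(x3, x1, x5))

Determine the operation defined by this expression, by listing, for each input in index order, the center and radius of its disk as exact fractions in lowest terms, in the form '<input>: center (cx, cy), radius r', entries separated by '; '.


x1: center (-1/14, -13/28), radius 1/84; x2: center (1/2, 0), radius 1/7; x3: center (1/14, -3/7), radius 1/63; x4: center (0, 1/2), radius 1/8; x5: center (-1/28, -13/28), radius 1/70

Affine substitution under w2: radii multiply and x-centers shift.
x4: after 1 affine step, its disk has center (0, 1/2), radius 1/8
x2: after 1 affine step, its disk has center (1/2, 0), radius 1/7
x3: after 2 affine steps, its disk has center (1/14, -3/7), radius 1/63
x1: after 2 affine steps, its disk has center (-1/14, -13/28), radius 1/84
x5: after 2 affine steps, its disk has center (-1/28, -13/28), radius 1/70


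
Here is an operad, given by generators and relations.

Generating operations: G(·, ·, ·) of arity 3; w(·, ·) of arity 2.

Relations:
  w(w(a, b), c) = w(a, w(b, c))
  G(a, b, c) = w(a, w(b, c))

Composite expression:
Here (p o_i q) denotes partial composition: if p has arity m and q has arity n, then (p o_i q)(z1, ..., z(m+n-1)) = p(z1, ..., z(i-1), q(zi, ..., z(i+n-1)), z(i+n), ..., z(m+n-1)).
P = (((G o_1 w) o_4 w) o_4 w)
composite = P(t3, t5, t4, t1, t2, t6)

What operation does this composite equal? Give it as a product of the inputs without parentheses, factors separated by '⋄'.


Associativity of G dissolves the nesting; only the t-input order survives.
w(t3, t5) unparenthesizes to t3 ⋄ t5
w(t1, t2) unparenthesizes to t1 ⋄ t2
w(w(t1, t2), t6) unparenthesizes to t1 ⋄ t2 ⋄ t6
G(w(t3, t5), t4, w(w(t1, t2), t6)) unparenthesizes to t3 ⋄ t5 ⋄ t4 ⋄ t1 ⋄ t2 ⋄ t6

t3 ⋄ t5 ⋄ t4 ⋄ t1 ⋄ t2 ⋄ t6


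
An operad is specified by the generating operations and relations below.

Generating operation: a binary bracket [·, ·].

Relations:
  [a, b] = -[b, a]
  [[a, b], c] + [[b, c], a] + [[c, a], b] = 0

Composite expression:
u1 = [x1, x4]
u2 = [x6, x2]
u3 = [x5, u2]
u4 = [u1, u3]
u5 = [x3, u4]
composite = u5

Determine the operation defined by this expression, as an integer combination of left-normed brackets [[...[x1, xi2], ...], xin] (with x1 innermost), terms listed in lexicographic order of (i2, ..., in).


-[[[[[x1, x4], x2], x6], x5], x3] + [[[[[x1, x4], x5], x2], x6], x3] - [[[[[x1, x4], x5], x6], x2], x3] + [[[[[x1, x4], x6], x2], x5], x3]

In the tensor algebra, words opening x1 carry the x1-anchored form.
Composite bracket: [x3, [[x1, x4], [x5, [x6, x2]]]]
Under [a, b] = ab - ba we get 32 signed associative words (2^5 = 32).
Coefficients come from the x1-initial words:
  from x1x4x2x6x5x3, sign -1: term -[[[[[x1, x4], x2], x6], x5], x3]
  from x1x4x5x2x6x3, sign +1: term +[[[[[x1, x4], x5], x2], x6], x3]
  from x1x4x5x6x2x3, sign -1: term -[[[[[x1, x4], x5], x6], x2], x3]
  from x1x4x6x2x5x3, sign +1: term +[[[[[x1, x4], x6], x2], x5], x3]


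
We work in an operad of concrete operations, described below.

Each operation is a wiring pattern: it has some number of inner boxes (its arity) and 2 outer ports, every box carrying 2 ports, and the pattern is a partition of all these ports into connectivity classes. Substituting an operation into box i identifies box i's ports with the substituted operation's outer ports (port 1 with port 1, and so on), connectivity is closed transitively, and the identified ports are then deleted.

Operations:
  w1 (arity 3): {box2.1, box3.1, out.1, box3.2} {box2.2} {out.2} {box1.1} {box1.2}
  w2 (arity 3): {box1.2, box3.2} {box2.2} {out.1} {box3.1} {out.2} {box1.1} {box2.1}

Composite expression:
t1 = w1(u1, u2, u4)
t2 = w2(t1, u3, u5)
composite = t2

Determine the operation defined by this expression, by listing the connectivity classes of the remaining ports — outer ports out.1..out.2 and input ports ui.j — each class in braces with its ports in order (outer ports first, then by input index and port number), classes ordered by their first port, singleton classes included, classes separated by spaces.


Reachability decides: close wires over w2-identified ports.
stage w1: inputs (u1, u2, u4), connectivity {out.1, u2.1, u4.1, u4.2} {out.2} {u1.1} {u1.2} {u2.2}, out.j its boundary
stage w2: inputs (u1, u2, u4, u3, u5), connectivity {out.1} {out.2} {u1.1} {u1.2} {u2.1, u4.1, u4.2} {u2.2} {u3.1} {u3.2} {u5.1} {u5.2}, out.j its boundary

{out.1} {out.2} {u1.1} {u1.2} {u2.1, u4.1, u4.2} {u2.2} {u3.1} {u3.2} {u5.1} {u5.2}


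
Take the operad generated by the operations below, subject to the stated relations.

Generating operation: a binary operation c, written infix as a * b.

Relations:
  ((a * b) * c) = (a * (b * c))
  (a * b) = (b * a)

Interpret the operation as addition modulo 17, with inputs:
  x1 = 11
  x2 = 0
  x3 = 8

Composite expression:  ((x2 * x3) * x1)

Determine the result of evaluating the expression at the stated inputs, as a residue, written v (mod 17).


2 (mod 17)

(x2 * x3) = 8
((x2 * x3) * x1) = 2


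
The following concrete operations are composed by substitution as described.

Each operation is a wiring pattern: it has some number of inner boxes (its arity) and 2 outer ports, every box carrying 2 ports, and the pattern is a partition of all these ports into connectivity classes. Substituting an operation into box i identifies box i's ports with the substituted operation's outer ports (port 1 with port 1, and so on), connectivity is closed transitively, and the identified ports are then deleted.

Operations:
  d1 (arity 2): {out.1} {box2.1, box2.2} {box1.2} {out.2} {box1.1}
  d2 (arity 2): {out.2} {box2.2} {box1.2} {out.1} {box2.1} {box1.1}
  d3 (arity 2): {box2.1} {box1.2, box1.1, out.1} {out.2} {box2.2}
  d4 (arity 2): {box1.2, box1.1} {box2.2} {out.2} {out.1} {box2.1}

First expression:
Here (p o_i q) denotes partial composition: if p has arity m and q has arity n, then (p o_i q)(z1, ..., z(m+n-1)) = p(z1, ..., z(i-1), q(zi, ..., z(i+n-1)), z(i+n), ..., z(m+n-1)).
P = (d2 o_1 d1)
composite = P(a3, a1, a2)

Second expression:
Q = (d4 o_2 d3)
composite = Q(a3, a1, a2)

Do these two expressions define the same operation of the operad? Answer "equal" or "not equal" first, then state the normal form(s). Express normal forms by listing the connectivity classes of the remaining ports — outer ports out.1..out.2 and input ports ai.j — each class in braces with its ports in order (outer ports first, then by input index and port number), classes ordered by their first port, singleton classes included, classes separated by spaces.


not equal: they reduce to {out.1} {out.2} {a1.1, a1.2} {a2.1} {a2.2} {a3.1} {a3.2} and {out.1} {out.2} {a1.1, a1.2} {a2.1} {a2.2} {a3.1, a3.2}

In normal form, the first expression is {out.1} {out.2} {a1.1, a1.2} {a2.1} {a2.2} {a3.1} {a3.2}
In normal form, the second expression is {out.1} {out.2} {a1.1, a1.2} {a2.1} {a2.2} {a3.1, a3.2}
No match — not equal.


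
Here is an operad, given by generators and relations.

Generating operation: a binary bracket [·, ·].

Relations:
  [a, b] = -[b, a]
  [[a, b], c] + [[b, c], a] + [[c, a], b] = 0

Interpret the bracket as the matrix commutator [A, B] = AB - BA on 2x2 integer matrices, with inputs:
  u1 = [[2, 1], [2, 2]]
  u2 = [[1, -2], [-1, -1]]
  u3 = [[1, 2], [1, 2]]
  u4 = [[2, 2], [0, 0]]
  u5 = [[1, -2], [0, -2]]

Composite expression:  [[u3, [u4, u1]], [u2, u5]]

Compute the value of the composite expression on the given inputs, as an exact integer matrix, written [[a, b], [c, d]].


[[46, -112], [-76, -46]]

[u4, u1] = [[4, 2], [-4, -4]]
[u3, [u4, u1]] = [[-10, -18], [4, 10]]
[u2, u5] = [[-2, 2], [-3, 2]]
[[u3, [u4, u1]], [u2, u5]] = [[46, -112], [-76, -46]]


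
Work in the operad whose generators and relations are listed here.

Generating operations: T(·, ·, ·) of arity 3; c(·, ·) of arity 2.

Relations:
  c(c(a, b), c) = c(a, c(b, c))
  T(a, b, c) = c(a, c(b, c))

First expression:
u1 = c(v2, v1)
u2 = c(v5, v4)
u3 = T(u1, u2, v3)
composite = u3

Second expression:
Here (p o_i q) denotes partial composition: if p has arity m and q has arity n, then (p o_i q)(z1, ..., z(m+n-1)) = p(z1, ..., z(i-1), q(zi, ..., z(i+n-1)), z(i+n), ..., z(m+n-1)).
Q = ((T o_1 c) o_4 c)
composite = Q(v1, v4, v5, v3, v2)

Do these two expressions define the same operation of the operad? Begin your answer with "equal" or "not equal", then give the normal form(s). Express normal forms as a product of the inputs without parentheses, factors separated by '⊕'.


not equal — first v2 ⊕ v1 ⊕ v5 ⊕ v4 ⊕ v3, second v1 ⊕ v4 ⊕ v5 ⊕ v3 ⊕ v2

The first expression, normalized: v2 ⊕ v1 ⊕ v5 ⊕ v4 ⊕ v3
The second expression, normalized: v1 ⊕ v4 ⊕ v5 ⊕ v3 ⊕ v2
Different reductions; not equal.


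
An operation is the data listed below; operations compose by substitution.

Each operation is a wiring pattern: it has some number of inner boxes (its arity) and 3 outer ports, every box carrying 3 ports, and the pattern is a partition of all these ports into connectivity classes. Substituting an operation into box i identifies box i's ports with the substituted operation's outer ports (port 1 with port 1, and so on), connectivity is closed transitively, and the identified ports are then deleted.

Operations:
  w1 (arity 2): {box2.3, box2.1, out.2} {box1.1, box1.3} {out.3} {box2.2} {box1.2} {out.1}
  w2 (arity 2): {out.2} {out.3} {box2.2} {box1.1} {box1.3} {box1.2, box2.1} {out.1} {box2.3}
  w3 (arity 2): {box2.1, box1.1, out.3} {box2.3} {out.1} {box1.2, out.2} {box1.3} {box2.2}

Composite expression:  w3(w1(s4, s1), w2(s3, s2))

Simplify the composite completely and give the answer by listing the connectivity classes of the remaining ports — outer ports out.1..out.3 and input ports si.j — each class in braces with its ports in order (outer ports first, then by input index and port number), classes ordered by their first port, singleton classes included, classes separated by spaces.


{out.1} {out.2, s1.1, s1.3} {out.3} {s1.2} {s2.1, s3.2} {s2.2} {s2.3} {s3.1} {s3.3} {s4.1, s4.3} {s4.2}

Reachability decides: close wires over w3-identified ports.
stage w1: inputs (s4, s1), connectivity {out.1} {out.2, s1.1, s1.3} {out.3} {s1.2} {s4.1, s4.3} {s4.2}, out.j its boundary
stage w2: inputs (s3, s2), connectivity {out.1} {out.2} {out.3} {s2.1, s3.2} {s2.2} {s2.3} {s3.1} {s3.3}, out.j its boundary
stage w3: inputs (s4, s1, s3, s2), connectivity {out.1} {out.2, s1.1, s1.3} {out.3} {s1.2} {s2.1, s3.2} {s2.2} {s2.3} {s3.1} {s3.3} {s4.1, s4.3} {s4.2}, out.j its boundary


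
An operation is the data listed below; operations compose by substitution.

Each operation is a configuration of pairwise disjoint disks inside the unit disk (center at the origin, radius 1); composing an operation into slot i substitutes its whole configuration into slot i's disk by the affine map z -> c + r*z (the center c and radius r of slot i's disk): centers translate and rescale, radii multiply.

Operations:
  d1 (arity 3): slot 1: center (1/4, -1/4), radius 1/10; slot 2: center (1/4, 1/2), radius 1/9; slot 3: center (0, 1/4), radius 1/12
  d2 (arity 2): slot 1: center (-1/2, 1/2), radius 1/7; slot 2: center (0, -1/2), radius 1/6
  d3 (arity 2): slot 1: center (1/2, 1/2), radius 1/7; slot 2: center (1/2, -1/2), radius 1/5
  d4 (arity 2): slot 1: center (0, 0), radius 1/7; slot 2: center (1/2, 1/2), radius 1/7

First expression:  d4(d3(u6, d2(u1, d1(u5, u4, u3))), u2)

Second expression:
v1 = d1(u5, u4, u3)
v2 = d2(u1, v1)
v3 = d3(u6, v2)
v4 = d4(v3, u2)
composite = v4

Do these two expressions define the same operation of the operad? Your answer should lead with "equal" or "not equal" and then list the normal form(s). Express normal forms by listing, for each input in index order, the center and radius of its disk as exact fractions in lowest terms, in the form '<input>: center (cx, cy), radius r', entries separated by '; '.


equal; the common form is u1: center (2/35, -2/35), radius 1/245; u2: center (1/2, 1/2), radius 1/7; u3: center (1/14, -71/840), radius 1/2520; u4: center (61/840, -1/12), radius 1/1890; u5: center (61/840, -73/840), radius 1/2100; u6: center (1/14, 1/14), radius 1/49


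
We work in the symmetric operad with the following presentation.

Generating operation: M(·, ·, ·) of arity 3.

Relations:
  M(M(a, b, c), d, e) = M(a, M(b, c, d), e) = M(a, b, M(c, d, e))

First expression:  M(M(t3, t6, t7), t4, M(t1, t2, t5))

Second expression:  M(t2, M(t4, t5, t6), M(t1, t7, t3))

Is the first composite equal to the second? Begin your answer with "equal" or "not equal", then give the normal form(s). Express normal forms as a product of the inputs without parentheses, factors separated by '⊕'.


not equal; first: t3 ⊕ t6 ⊕ t7 ⊕ t4 ⊕ t1 ⊕ t2 ⊕ t5; second: t2 ⊕ t4 ⊕ t5 ⊕ t6 ⊕ t1 ⊕ t7 ⊕ t3

The first composite normalizes to t3 ⊕ t6 ⊕ t7 ⊕ t4 ⊕ t1 ⊕ t2 ⊕ t5
The second composite normalizes to t2 ⊕ t4 ⊕ t5 ⊕ t6 ⊕ t1 ⊕ t7 ⊕ t3
The normal forms differ: not equal.


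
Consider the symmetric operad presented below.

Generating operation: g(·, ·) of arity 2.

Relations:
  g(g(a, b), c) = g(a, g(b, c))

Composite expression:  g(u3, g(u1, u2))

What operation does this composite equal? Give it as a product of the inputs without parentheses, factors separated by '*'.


u3 * u1 * u2

All parenthesizations of g agree; list the u-inputs left to right.
g(u1, u2) linearizes to u1 * u2
g(u3, g(u1, u2)) linearizes to u3 * u1 * u2


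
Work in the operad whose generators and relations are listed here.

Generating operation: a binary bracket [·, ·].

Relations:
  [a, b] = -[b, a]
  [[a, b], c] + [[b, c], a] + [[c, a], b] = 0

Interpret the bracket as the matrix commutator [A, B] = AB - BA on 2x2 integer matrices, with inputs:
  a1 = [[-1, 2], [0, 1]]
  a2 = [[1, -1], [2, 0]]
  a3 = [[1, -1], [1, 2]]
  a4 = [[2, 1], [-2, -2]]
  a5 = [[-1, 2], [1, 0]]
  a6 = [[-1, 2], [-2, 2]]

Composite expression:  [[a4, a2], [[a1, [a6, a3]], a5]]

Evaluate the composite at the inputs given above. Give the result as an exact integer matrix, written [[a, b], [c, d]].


[a4, a2] = [[0, -5], [-10, 0]]
[a6, a3] = [[0, 5], [5, 0]]
[a1, [a6, a3]] = [[10, -10], [10, -10]]
[[a1, [a6, a3]], a5] = [[-30, 30], [-30, 30]]
[[a4, a2], [[a1, [a6, a3]], a5]] = [[450, -300], [600, -450]]

[[450, -300], [600, -450]]


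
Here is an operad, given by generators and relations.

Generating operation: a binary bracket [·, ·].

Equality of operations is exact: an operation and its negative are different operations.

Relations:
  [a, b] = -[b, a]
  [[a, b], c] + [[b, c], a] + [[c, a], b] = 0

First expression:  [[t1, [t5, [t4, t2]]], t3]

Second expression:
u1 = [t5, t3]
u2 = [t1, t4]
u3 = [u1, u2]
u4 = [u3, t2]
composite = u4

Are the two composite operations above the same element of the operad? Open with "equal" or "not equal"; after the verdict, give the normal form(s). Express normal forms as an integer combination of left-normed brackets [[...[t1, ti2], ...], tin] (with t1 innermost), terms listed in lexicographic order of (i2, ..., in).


Reducing the first expression gives [[[[t1, t2], t4], t5], t3] - [[[[t1, t4], t2], t5], t3] - [[[[t1, t5], t2], t4], t3] + [[[[t1, t5], t4], t2], t3]
Reducing the second expression gives [[[[t1, t4], t3], t5], t2] - [[[[t1, t4], t5], t3], t2]
No match — not equal.

not equal; the first gives [[[[t1, t2], t4], t5], t3] - [[[[t1, t4], t2], t5], t3] - [[[[t1, t5], t2], t4], t3] + [[[[t1, t5], t4], t2], t3] and the second [[[[t1, t4], t3], t5], t2] - [[[[t1, t4], t5], t3], t2]


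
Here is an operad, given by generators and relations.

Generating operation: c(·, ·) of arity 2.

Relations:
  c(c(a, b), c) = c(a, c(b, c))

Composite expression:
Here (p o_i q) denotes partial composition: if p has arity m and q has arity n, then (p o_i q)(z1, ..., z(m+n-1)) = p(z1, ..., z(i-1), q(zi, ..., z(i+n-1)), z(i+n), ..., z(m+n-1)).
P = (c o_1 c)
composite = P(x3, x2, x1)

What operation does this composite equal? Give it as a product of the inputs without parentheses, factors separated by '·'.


The c-tree's shape is irrelevant; the x-reading-order decides.
c(x3, x2) spells out as x3 · x2
c(c(x3, x2), x1) spells out as x3 · x2 · x1

x3 · x2 · x1


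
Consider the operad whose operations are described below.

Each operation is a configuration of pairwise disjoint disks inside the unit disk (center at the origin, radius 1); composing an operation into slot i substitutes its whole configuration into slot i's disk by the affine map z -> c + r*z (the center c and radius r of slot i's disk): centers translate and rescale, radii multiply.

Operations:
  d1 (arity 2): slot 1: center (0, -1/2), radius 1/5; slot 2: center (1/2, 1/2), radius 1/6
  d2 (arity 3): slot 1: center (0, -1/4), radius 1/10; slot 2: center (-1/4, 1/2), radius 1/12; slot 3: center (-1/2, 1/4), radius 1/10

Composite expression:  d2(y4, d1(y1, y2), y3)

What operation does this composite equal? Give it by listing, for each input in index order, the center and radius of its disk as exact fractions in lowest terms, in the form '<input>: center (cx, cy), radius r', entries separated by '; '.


y1: center (-1/4, 11/24), radius 1/60; y2: center (-5/24, 13/24), radius 1/72; y3: center (-1/2, 1/4), radius 1/10; y4: center (0, -1/4), radius 1/10

Only the slot chain above each y matters under d2; compose those maps.
input y4: applying the 1 nested substitution gives center (0, -1/4), radius 1/10
input y1: applying the 2 nested substitutions gives center (-1/4, 11/24), radius 1/60
input y2: applying the 2 nested substitutions gives center (-5/24, 13/24), radius 1/72
input y3: applying the 1 nested substitution gives center (-1/2, 1/4), radius 1/10


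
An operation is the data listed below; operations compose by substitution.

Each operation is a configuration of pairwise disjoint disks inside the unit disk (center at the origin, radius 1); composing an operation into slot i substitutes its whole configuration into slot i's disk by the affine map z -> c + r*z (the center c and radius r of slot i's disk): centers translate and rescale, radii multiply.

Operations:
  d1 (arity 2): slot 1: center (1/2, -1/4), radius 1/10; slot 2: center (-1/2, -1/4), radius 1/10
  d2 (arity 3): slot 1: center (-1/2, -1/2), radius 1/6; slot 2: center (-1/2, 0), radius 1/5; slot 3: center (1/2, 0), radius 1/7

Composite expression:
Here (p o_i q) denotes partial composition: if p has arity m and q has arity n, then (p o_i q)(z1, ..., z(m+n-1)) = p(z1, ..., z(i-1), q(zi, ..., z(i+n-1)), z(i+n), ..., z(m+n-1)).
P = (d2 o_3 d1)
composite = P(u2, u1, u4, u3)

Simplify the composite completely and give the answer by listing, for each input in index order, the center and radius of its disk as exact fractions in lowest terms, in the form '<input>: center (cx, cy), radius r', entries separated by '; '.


u1: center (-1/2, 0), radius 1/5; u2: center (-1/2, -1/2), radius 1/6; u3: center (3/7, -1/28), radius 1/70; u4: center (4/7, -1/28), radius 1/70

Each u-disk chains the slot maps above it in d2; radii multiply.
u2: after 1 affine step, its disk has center (-1/2, -1/2), radius 1/6
u1: after 1 affine step, its disk has center (-1/2, 0), radius 1/5
u4: after 2 affine steps, its disk has center (4/7, -1/28), radius 1/70
u3: after 2 affine steps, its disk has center (3/7, -1/28), radius 1/70


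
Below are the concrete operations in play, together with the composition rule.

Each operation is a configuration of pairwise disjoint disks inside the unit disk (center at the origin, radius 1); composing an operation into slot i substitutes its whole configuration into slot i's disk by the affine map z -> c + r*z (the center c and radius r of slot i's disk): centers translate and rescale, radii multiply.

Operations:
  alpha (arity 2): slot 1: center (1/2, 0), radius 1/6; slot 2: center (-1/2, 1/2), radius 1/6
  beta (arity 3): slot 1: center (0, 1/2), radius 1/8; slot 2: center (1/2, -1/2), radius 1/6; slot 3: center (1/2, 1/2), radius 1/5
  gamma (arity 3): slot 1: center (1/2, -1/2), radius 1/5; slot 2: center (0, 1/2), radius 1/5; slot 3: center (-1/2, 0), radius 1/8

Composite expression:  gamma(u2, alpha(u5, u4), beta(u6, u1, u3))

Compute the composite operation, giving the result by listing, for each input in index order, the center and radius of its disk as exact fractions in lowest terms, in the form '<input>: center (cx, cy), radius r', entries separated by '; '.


u1: center (-7/16, -1/16), radius 1/48; u2: center (1/2, -1/2), radius 1/5; u3: center (-7/16, 1/16), radius 1/40; u4: center (-1/10, 3/5), radius 1/30; u5: center (1/10, 1/2), radius 1/30; u6: center (-1/2, 1/16), radius 1/64

Each u-disk chains the slot maps above it in gamma; radii multiply.
tracing u2 down its 1-map path: center (1/2, -1/2), radius 1/5
tracing u5 down its 2-map path: center (1/10, 1/2), radius 1/30
tracing u4 down its 2-map path: center (-1/10, 3/5), radius 1/30
tracing u6 down its 2-map path: center (-1/2, 1/16), radius 1/64
tracing u1 down its 2-map path: center (-7/16, -1/16), radius 1/48
tracing u3 down its 2-map path: center (-7/16, 1/16), radius 1/40


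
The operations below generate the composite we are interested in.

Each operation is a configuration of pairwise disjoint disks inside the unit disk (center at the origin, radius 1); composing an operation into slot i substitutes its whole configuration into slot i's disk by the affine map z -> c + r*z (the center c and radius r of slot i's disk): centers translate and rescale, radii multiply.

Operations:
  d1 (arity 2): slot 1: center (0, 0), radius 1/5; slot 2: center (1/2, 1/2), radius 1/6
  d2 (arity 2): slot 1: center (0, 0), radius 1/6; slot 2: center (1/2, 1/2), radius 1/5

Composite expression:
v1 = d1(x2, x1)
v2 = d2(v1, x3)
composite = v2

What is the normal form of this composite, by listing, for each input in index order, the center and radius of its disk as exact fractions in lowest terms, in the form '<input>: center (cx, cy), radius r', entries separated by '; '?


x1: center (1/12, 1/12), radius 1/36; x2: center (0, 0), radius 1/30; x3: center (1/2, 1/2), radius 1/5

Affine substitution under d2: radii multiply and x-centers shift.
x2: after 2 affine steps, its disk has center (0, 0), radius 1/30
x1: after 2 affine steps, its disk has center (1/12, 1/12), radius 1/36
x3: after 1 affine step, its disk has center (1/2, 1/2), radius 1/5


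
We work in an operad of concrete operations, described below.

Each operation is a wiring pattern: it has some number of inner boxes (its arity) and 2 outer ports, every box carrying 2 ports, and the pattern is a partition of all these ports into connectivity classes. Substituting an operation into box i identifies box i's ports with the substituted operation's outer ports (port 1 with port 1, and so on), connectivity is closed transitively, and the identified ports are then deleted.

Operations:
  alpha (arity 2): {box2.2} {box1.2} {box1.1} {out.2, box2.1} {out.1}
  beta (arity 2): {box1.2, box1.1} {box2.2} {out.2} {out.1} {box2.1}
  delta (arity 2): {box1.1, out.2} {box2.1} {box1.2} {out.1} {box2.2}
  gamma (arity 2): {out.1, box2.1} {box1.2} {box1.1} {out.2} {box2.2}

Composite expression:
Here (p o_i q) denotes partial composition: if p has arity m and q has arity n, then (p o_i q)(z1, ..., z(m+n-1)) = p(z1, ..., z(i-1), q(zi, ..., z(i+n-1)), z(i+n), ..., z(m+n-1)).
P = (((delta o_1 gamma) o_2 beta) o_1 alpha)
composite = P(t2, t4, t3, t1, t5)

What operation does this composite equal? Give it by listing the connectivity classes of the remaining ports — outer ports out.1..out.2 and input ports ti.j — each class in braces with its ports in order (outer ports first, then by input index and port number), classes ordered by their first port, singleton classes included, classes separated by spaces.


{out.1} {out.2} {t1.1} {t1.2} {t2.1} {t2.2} {t3.1, t3.2} {t4.1} {t4.2} {t5.1} {t5.2}

After gluing at delta, chains via deleted ports link the t-ports.
stage alpha: inputs (t2, t4), connectivity {out.1} {out.2, t4.1} {t2.1} {t2.2} {t4.2}, out.j its boundary
stage beta: inputs (t3, t1), connectivity {out.1} {out.2} {t1.1} {t1.2} {t3.1, t3.2}, out.j its boundary
stage gamma: inputs (t2, t4, t3, t1), connectivity {out.1} {out.2} {t1.1} {t1.2} {t2.1} {t2.2} {t3.1, t3.2} {t4.1} {t4.2}, out.j its boundary
stage delta: inputs (t2, t4, t3, t1, t5), connectivity {out.1} {out.2} {t1.1} {t1.2} {t2.1} {t2.2} {t3.1, t3.2} {t4.1} {t4.2} {t5.1} {t5.2}, out.j its boundary


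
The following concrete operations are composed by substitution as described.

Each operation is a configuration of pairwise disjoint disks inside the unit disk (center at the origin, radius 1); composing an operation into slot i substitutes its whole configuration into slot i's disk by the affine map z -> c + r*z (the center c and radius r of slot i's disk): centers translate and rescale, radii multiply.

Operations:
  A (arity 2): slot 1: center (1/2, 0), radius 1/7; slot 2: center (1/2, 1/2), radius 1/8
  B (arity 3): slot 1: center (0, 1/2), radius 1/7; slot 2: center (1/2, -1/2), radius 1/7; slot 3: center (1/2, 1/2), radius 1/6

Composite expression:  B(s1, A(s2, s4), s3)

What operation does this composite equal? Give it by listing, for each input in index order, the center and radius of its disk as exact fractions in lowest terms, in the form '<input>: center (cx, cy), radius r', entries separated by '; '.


Follow each s-input down from B: c' goes to c + r*c', radius to r*r'.
tracing s1 down its 1-map path: center (0, 1/2), radius 1/7
tracing s2 down its 2-map path: center (4/7, -1/2), radius 1/49
tracing s4 down its 2-map path: center (4/7, -3/7), radius 1/56
tracing s3 down its 1-map path: center (1/2, 1/2), radius 1/6

s1: center (0, 1/2), radius 1/7; s2: center (4/7, -1/2), radius 1/49; s3: center (1/2, 1/2), radius 1/6; s4: center (4/7, -3/7), radius 1/56


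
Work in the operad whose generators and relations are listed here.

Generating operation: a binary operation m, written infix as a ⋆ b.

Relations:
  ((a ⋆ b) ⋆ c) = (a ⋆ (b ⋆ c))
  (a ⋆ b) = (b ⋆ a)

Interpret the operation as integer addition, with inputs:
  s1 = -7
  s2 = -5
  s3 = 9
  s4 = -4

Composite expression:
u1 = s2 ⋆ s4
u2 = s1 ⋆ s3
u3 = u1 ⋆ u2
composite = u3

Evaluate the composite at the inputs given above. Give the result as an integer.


-7

(s2 ⋆ s4) = -9
(s1 ⋆ s3) = 2
((s2 ⋆ s4) ⋆ (s1 ⋆ s3)) = -7


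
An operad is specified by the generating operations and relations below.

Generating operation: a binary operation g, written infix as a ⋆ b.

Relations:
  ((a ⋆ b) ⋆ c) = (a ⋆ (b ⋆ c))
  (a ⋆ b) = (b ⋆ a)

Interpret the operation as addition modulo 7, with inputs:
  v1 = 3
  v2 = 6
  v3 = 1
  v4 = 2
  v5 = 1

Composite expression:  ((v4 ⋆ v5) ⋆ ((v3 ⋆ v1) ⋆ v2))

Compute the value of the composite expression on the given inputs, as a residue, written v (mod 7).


(v4 ⋆ v5) = 3
(v3 ⋆ v1) = 4
((v3 ⋆ v1) ⋆ v2) = 3
((v4 ⋆ v5) ⋆ ((v3 ⋆ v1) ⋆ v2)) = 6

6 (mod 7)


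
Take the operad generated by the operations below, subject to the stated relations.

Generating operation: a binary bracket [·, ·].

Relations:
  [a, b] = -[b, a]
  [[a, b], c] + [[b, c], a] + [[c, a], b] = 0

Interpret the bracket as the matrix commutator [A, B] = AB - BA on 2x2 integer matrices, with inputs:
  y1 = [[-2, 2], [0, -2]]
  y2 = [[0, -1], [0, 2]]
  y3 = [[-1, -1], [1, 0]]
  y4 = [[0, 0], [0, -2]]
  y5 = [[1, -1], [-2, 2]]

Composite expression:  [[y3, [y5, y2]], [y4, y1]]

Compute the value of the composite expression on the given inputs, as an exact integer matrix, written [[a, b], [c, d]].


[[0, -24], [0, 0]]


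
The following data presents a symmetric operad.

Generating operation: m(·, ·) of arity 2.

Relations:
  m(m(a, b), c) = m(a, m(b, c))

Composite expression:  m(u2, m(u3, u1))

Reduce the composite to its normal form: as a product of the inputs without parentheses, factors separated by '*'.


u2 * u3 * u1
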